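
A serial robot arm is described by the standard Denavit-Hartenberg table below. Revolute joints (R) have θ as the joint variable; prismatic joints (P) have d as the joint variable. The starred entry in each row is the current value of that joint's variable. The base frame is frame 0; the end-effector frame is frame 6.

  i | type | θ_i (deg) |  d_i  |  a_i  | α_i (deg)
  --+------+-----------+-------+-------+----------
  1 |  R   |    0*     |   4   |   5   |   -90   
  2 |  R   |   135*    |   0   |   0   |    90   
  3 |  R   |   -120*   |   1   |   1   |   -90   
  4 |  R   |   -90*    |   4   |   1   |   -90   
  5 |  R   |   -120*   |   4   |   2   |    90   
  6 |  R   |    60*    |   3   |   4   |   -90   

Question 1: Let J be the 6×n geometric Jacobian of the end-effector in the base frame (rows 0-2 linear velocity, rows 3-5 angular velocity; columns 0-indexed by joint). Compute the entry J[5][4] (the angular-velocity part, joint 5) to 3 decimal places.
0.354

axis z_4 = (0.3536,-0.8660,0.3536); lever o_n−o_4 = (-1.8151,-7.4462,4.6875)
cross product → J_v[:, 4] = (-1.4269,-2.2990,-4.2046)
J_ω[:, 4] = z_4
entry J[5][4] = 0.3536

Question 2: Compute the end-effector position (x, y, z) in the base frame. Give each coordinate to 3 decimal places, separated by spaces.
after link 1: o_1 = (5.0000, 0.0000, 4.0000)
after link 2: o_2 = (5.0000, 0.0000, 4.0000)
after link 3: o_3 = (6.0607, -0.8660, 3.6464)
after link 4: o_4 = (4.3183, -2.8660, 0.4899)
after link 5: o_5 = (3.9647, -7.1962, 1.5505)
after link 6: o_6 = (2.5031, -10.3122, 5.1774)

2.503 -10.312 5.177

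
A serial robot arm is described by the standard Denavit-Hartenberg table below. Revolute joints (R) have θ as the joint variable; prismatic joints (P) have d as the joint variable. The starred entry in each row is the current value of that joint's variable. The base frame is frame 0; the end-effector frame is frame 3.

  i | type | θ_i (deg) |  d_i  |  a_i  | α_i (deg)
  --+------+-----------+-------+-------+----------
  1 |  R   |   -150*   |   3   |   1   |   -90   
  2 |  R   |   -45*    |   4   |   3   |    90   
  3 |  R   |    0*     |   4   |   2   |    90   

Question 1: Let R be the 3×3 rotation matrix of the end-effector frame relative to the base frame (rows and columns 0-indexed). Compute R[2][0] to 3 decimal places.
End-effector x-axis (col 0 of R) = (-0.6124,-0.3536,0.7071)
R[2][0] = 0.7071

0.707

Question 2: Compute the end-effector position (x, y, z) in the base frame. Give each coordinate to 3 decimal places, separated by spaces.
0.522 -4.318 9.364

after link 1: o_1 = (-0.8660, -0.5000, 3.0000)
after link 2: o_2 = (-0.7031, -5.0248, 5.1213)
after link 3: o_3 = (0.5216, -4.3177, 9.3640)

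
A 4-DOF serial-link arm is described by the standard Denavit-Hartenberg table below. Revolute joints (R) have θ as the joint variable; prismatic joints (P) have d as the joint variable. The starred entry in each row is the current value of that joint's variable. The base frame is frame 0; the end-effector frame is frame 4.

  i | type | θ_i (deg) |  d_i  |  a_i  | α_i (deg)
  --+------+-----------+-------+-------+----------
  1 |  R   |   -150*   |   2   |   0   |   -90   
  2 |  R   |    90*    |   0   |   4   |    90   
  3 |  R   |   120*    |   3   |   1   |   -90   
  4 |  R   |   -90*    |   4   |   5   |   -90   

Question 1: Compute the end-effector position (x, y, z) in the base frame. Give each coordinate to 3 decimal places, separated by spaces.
after link 1: o_1 = (0.0000, 0.0000, 2.0000)
after link 2: o_2 = (-0.0000, -0.0000, -2.0000)
after link 3: o_3 = (-2.1651, -2.2500, -1.5000)
after link 4: o_4 = (-7.4952, -3.0179, 1.9641)

-7.495 -3.018 1.964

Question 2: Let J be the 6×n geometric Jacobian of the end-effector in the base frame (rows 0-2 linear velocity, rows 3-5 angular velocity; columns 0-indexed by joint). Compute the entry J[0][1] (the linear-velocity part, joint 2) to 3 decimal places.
0.031

axis z_1 = (0.5000,-0.8660,0.0000); lever o_n−o_1 = (-7.4952,-3.0179,-0.0359)
cross product → J_v[:, 1] = (0.0311,0.0179,-8.0000)
J_ω[:, 1] = z_1
entry J[0][1] = 0.0311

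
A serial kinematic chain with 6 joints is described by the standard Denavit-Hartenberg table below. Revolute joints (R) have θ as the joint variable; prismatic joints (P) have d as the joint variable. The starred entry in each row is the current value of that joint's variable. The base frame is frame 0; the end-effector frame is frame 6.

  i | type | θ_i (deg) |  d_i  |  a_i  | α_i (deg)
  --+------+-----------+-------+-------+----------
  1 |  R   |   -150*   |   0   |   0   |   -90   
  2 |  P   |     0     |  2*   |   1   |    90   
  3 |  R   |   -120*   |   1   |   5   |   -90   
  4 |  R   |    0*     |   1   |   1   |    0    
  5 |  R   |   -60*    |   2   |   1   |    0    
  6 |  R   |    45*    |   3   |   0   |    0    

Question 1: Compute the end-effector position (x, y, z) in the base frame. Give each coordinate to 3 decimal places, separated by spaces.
-5.866 4.268 1.866

after link 1: o_1 = (0.0000, 0.0000, 0.0000)
after link 2: o_2 = (0.1340, -2.2321, 0.0000)
after link 3: o_3 = (0.1340, 2.7679, 1.0000)
after link 4: o_4 = (-0.8660, 3.7679, 1.0000)
after link 5: o_5 = (-2.8660, 4.2679, 1.8660)
after link 6: o_6 = (-5.8660, 4.2679, 1.8660)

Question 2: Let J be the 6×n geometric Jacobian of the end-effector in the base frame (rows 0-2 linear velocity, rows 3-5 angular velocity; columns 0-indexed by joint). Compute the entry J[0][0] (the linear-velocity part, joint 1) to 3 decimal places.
-4.268

axis z_0 = ẑ; lever o_n−o_0 = (-5.8660,4.2679,1.8660)
cross product → J_v[:, 0] = (-4.2679,-5.8660,0.0000)
J_ω[:, 0] = z_0
entry J[0][0] = -4.2679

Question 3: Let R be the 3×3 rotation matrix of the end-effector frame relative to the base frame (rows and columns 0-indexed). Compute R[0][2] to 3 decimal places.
End-effector z-axis (col 2 of R) = (-1.0000,-0.0000,0.0000)
R[0][2] = -1.0000

-1.000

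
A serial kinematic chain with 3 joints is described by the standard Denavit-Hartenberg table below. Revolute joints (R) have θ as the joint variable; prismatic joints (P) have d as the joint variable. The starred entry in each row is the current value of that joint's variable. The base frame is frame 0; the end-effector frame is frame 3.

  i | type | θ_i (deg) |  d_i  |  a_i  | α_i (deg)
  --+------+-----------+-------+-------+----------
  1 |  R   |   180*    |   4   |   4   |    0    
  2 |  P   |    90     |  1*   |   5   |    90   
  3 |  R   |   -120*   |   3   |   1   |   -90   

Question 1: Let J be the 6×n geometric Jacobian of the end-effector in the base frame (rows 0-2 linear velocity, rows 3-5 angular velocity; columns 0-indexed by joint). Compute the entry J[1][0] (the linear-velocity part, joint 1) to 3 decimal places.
-7.000

axis z_0 = ẑ; lever o_n−o_0 = (-7.0000,-4.5000,4.1340)
cross product → J_v[:, 0] = (4.5000,-7.0000,0.0000)
J_ω[:, 0] = z_0
entry J[1][0] = -7.0000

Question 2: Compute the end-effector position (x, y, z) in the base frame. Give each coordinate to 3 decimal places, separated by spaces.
-7.000 -4.500 4.134

after link 1: o_1 = (-4.0000, 0.0000, 4.0000)
after link 2: o_2 = (-4.0000, -5.0000, 5.0000)
after link 3: o_3 = (-7.0000, -4.5000, 4.1340)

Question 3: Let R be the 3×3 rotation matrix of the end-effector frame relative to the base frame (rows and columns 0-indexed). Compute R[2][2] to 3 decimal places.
End-effector z-axis (col 2 of R) = (-0.0000,-0.8660,-0.5000)
R[2][2] = -0.5000

-0.500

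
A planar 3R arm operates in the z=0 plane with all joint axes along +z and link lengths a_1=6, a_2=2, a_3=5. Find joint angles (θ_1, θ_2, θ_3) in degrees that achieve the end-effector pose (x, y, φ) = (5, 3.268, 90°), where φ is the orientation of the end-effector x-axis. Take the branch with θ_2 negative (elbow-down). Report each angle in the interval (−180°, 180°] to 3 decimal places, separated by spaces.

wrist centre = target − a_3·(cos φ, sin φ) = (5.0000, -1.7320)
cos θ_2 = (27.9998−6²−2²)/(2·6·2) = -0.5000; θ_2 = -120.0005° (elbow-down)
β = atan2(-1.7320,5.0000) = -19.1061°; ψ = atan2(-1.7320,5.0000) = -19.1066°
θ_1 = β − ψ = 0.0005°
θ_3 = φ − θ_1 − θ_2 = -150.0000° (wrapped to (-180°,180°])

0.000 -120.000 -150.000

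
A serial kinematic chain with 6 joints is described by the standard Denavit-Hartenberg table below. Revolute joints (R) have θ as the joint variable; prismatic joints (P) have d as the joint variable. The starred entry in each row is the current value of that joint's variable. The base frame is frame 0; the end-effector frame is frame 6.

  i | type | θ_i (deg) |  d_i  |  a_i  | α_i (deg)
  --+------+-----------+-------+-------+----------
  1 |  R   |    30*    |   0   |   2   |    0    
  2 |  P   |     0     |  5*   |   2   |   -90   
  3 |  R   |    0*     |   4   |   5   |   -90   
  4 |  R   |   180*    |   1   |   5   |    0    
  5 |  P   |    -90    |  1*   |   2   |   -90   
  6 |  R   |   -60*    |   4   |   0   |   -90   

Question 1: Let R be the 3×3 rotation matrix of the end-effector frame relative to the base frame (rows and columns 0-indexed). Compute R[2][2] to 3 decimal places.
End-effector z-axis (col 2 of R) = (0.4330,-0.7500,0.5000)
R[2][2] = 0.5000

0.500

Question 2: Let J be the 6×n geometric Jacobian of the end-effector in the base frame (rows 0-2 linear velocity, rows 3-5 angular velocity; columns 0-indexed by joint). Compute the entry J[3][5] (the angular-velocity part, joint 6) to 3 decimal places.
axis z_5 = (-0.8660,-0.5000,-0.0000); lever o_n−o_5 = (-3.4641,-2.0000,-0.0000)
cross product → J_v[:, 5] = (0.0000,-0.0000,0.0000)
J_ω[:, 5] = z_5
entry J[3][5] = -0.8660

-0.866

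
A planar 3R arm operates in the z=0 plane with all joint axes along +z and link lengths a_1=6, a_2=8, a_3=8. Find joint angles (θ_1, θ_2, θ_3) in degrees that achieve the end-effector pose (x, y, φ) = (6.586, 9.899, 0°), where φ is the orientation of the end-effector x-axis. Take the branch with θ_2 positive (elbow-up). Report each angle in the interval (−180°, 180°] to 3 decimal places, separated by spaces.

wrist centre = target − a_3·(cos φ, sin φ) = (-1.4140, 9.8990)
cos θ_2 = (99.9896−6²−8²)/(2·6·8) = -0.0001; θ_2 = 90.0062° (elbow-up)
β = atan2(9.8990,-1.4140) = 98.1293°; ψ = atan2(8.0000,5.9991) = 53.1341°
θ_1 = β − ψ = 44.9952°
θ_3 = φ − θ_1 − θ_2 = -135.0014° (wrapped to (-180°,180°])

44.995 90.006 -135.001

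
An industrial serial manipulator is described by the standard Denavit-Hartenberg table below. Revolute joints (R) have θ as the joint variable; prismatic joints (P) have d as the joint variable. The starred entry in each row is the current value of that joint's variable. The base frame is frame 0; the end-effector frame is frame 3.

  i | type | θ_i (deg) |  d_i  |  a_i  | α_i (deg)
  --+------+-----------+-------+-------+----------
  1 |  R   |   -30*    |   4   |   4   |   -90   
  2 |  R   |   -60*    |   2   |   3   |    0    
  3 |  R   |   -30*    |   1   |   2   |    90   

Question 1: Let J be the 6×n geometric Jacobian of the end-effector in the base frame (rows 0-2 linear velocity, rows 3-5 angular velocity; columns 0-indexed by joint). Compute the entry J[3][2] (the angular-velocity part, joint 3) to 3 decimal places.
0.500

axis z_2 = (0.5000,0.8660,0.0000); lever o_n−o_2 = (0.5000,0.8660,2.0000)
cross product → J_v[:, 2] = (1.7321,-1.0000,-0.0000)
J_ω[:, 2] = z_2
entry J[3][2] = 0.5000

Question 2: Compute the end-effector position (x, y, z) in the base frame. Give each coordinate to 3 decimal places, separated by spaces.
6.263 -0.152 8.598

after link 1: o_1 = (3.4641, -2.0000, 4.0000)
after link 2: o_2 = (5.7631, -1.0179, 6.5981)
after link 3: o_3 = (6.2631, -0.1519, 8.5981)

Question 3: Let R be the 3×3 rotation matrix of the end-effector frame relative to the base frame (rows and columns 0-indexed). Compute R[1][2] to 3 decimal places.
0.500

End-effector z-axis (col 2 of R) = (-0.8660,0.5000,0.0000)
R[1][2] = 0.5000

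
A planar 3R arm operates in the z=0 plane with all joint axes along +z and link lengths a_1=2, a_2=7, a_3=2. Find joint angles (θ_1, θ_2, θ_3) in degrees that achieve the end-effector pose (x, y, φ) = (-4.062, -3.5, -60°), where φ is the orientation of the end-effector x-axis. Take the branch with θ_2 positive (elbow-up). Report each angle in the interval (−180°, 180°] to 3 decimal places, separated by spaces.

wrist centre = target − a_3·(cos φ, sin φ) = (-5.0620, -1.7679)
cos θ_2 = (28.7495−2²−7²)/(2·2·7) = -0.8661; θ_2 = 150.0074° (elbow-up)
β = atan2(-1.7679,-5.0620) = -160.7478°; ψ = atan2(3.4992,-4.0626) = 139.2610°
θ_1 = β − ψ = -300.0088°
θ_3 = φ − θ_1 − θ_2 = 90.0015° (wrapped to (-180°,180°])

59.991 150.007 90.001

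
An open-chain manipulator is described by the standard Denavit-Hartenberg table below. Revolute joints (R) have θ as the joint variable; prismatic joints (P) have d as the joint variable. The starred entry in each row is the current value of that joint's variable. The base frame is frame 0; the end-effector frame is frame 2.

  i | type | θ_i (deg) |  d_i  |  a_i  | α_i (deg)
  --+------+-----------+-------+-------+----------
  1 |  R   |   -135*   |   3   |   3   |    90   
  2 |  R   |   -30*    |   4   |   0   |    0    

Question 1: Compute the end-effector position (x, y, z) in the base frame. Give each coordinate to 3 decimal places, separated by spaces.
-4.950 0.707 3.000

after link 1: o_1 = (-2.1213, -2.1213, 3.0000)
after link 2: o_2 = (-4.9497, 0.7071, 3.0000)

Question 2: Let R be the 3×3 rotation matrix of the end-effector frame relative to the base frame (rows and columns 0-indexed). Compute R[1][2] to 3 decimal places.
0.707

End-effector z-axis (col 2 of R) = (-0.7071,0.7071,0.0000)
R[1][2] = 0.7071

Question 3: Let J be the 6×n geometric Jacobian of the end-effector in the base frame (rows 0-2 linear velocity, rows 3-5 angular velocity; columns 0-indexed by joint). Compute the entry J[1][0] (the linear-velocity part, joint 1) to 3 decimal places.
-4.950

axis z_0 = ẑ; lever o_n−o_0 = (-4.9497,0.7071,3.0000)
cross product → J_v[:, 0] = (-0.7071,-4.9497,0.0000)
J_ω[:, 0] = z_0
entry J[1][0] = -4.9497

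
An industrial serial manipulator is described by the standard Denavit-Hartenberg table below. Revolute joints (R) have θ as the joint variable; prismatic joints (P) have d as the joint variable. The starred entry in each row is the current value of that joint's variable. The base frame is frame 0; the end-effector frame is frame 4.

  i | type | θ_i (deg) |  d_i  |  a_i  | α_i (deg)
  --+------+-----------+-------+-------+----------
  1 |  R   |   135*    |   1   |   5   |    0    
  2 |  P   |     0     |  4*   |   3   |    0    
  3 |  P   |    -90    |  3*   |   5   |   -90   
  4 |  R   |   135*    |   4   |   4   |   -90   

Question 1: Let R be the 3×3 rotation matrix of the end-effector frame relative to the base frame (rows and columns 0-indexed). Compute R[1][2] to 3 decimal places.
-0.500

End-effector z-axis (col 2 of R) = (-0.5000,-0.5000,0.7071)
R[1][2] = -0.5000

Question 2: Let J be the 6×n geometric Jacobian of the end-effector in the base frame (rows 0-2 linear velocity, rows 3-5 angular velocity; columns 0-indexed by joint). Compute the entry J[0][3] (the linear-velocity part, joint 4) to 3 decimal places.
axis z_3 = (-0.7071,0.7071,0.0000); lever o_n−o_3 = (-4.8284,0.8284,-2.8284)
cross product → J_v[:, 3] = (-2.0000,-2.0000,2.8284)
J_ω[:, 3] = z_3
entry J[0][3] = -2.0000

-2.000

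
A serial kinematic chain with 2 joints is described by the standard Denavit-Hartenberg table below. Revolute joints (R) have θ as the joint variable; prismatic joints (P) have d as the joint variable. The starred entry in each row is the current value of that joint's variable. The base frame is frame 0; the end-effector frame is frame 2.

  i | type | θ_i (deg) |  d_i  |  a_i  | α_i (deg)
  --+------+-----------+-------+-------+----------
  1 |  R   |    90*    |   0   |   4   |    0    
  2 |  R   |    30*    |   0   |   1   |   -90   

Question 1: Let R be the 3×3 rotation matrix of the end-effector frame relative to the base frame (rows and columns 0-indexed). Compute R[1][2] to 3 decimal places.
End-effector z-axis (col 2 of R) = (-0.8660,-0.5000,0.0000)
R[1][2] = -0.5000

-0.500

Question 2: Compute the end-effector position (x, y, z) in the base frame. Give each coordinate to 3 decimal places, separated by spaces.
after link 1: o_1 = (0.0000, 4.0000, 0.0000)
after link 2: o_2 = (-0.5000, 4.8660, 0.0000)

-0.500 4.866 0.000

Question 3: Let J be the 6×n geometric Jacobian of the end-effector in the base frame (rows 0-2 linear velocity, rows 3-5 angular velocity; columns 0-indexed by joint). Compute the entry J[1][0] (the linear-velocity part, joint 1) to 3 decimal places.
-0.500

axis z_0 = ẑ; lever o_n−o_0 = (-0.5000,4.8660,0.0000)
cross product → J_v[:, 0] = (-4.8660,-0.5000,0.0000)
J_ω[:, 0] = z_0
entry J[1][0] = -0.5000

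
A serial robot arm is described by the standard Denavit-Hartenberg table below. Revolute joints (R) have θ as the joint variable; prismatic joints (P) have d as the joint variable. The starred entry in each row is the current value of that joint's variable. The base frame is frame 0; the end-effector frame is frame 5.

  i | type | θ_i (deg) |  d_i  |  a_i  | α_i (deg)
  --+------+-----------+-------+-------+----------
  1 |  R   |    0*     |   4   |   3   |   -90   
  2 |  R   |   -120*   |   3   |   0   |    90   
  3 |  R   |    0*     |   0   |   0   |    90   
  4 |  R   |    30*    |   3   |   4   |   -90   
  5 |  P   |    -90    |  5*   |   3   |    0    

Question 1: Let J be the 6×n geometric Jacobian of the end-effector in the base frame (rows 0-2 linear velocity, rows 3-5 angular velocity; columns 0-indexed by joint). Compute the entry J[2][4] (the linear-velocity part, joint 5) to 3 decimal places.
prismatic axis z_4 = (-0.5000,0.0000,-0.8660)
J_v[:, 4] = z_4; J_ω[:, 4] = (0,0,0)
entry J[2][4] = -0.8660

-0.866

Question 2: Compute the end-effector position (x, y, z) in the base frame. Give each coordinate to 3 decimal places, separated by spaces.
after link 1: o_1 = (3.0000, 0.0000, 4.0000)
after link 2: o_2 = (3.0000, 3.0000, 4.0000)
after link 3: o_3 = (3.0000, 3.0000, 4.0000)
after link 4: o_4 = (-0.4641, 0.0000, 6.0000)
after link 5: o_5 = (-2.9641, -3.0000, 1.6699)

-2.964 -3.000 1.670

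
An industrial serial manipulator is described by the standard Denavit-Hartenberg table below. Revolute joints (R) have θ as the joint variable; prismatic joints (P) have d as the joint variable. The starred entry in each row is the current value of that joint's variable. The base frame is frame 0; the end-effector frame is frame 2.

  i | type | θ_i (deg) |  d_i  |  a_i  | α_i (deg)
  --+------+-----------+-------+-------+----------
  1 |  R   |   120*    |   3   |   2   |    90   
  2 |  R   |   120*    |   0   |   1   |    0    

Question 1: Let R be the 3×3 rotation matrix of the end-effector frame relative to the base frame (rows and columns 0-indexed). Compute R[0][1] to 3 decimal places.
0.433

End-effector y-axis (col 1 of R) = (0.4330,-0.7500,-0.5000)
R[0][1] = 0.4330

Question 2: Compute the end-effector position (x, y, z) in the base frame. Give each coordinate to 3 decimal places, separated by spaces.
after link 1: o_1 = (-1.0000, 1.7321, 3.0000)
after link 2: o_2 = (-0.7500, 1.2990, 3.8660)

-0.750 1.299 3.866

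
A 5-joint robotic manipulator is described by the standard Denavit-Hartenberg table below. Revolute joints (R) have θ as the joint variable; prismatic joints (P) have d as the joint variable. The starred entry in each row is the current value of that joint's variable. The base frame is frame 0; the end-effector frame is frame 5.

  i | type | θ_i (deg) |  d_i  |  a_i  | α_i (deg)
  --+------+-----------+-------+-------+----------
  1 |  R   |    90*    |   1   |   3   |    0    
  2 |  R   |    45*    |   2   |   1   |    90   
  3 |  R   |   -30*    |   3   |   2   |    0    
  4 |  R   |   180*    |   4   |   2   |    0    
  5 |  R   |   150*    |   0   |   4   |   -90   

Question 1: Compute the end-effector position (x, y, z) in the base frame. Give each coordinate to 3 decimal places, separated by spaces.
2.828 10.071 -0.464

after link 1: o_1 = (0.0000, 3.0000, 1.0000)
after link 2: o_2 = (-0.7071, 3.7071, 3.0000)
after link 3: o_3 = (0.1895, 7.0532, 2.0000)
after link 4: o_4 = (4.2426, 8.6569, 3.0000)
after link 5: o_5 = (2.8284, 10.0711, -0.4641)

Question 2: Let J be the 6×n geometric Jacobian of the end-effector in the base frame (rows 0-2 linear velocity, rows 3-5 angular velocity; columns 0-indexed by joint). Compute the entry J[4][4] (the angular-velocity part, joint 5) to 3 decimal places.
0.707

axis z_4 = (0.7071,0.7071,0.0000); lever o_n−o_4 = (-1.4142,1.4142,-3.4641)
cross product → J_v[:, 4] = (-2.4495,2.4495,2.0000)
J_ω[:, 4] = z_4
entry J[4][4] = 0.7071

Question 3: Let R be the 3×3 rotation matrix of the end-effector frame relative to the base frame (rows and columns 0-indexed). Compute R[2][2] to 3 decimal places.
0.500

End-effector z-axis (col 2 of R) = (-0.6124,0.6124,0.5000)
R[2][2] = 0.5000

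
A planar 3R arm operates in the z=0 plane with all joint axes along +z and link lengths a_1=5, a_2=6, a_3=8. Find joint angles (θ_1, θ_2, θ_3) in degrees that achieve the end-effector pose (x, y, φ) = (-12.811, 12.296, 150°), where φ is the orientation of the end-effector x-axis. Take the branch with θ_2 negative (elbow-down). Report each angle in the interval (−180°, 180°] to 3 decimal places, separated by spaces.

149.994 -44.994 45.000

wrist centre = target − a_3·(cos φ, sin φ) = (-5.8828, 8.2960)
cos θ_2 = (103.4309−5²−6²)/(2·5·6) = 0.7072; θ_2 = -44.9939° (elbow-down)
β = atan2(8.2960,-5.8828) = 125.3409°; ψ = atan2(-4.2422,9.2431) = -24.6531°
θ_1 = β − ψ = 149.9941°
θ_3 = φ − θ_1 − θ_2 = 44.9999° (wrapped to (-180°,180°])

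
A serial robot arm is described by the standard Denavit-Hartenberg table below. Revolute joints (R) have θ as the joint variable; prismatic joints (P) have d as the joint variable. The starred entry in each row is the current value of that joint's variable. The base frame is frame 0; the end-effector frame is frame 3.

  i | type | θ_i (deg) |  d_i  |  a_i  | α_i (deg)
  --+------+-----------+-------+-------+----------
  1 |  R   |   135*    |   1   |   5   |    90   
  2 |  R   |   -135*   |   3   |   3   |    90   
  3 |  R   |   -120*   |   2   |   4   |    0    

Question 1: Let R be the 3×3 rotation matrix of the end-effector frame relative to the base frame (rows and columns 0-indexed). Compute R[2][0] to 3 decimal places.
End-effector x-axis (col 0 of R) = (-0.8624,-0.3624,0.3536)
R[2][0] = 0.3536

0.354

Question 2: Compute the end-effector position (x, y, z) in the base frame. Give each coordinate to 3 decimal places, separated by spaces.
after link 1: o_1 = (-3.5355, 3.5355, 1.0000)
after link 2: o_2 = (0.0858, 4.1569, -1.1213)
after link 3: o_3 = (-2.3637, 1.7074, 1.7071)

-2.364 1.707 1.707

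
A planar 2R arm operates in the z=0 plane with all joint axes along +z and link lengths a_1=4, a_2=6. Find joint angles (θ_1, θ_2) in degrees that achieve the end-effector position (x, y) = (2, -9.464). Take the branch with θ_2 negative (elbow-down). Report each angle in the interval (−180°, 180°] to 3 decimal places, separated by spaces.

cos θ_2 = (93.5673−4²−6²)/(2·4·6) = 0.8660; θ_2 = -30.0046° (elbow-down)
β = atan2(-9.4640,2.0000) = -78.0674°; ψ = atan2(-3.0004,9.1959) = -18.0703°
θ_1 = β − ψ = -59.9971°

-59.997 -30.005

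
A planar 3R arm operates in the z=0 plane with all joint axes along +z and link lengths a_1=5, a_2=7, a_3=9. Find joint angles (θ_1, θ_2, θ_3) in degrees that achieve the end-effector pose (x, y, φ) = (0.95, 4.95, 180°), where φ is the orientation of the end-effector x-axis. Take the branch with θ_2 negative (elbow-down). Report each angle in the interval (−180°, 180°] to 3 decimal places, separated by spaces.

52.894 -44.991 172.098

wrist centre = target − a_3·(cos φ, sin φ) = (9.9500, 4.9500)
cos θ_2 = (123.5050−5²−7²)/(2·5·7) = 0.7072; θ_2 = -44.9913° (elbow-down)
β = atan2(4.9500,9.9500) = 26.4498°; ψ = atan2(-4.9490,9.9505) = -26.4440°
θ_1 = β − ψ = 52.8937°
θ_3 = φ − θ_1 − θ_2 = 172.0975° (wrapped to (-180°,180°])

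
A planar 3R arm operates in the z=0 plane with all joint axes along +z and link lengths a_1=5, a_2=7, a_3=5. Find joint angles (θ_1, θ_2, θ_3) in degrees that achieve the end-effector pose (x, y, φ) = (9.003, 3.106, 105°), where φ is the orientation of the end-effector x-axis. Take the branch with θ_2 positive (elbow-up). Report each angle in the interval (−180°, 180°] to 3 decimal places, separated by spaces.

wrist centre = target − a_3·(cos φ, sin φ) = (10.2971, -1.7236)
cos θ_2 = (109.0011−5²−7²)/(2·5·7) = 0.5000; θ_2 = 59.9990° (elbow-up)
β = atan2(-1.7236,10.2971) = -9.5026°; ψ = atan2(6.0621,8.5001) = 35.4958°
θ_1 = β − ψ = -44.9984°
θ_3 = φ − θ_1 − θ_2 = 89.9994° (wrapped to (-180°,180°])

-44.998 59.999 89.999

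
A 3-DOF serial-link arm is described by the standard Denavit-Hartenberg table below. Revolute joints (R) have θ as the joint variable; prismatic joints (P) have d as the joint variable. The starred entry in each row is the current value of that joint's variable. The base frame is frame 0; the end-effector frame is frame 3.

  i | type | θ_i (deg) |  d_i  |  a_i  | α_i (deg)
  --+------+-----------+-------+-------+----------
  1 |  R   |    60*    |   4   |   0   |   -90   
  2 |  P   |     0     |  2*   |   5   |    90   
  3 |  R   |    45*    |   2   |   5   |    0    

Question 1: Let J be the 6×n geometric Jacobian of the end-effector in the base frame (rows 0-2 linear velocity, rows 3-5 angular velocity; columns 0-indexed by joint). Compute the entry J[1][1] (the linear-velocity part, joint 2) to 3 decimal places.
prismatic axis z_1 = (-0.8660,0.5000,0.0000)
J_v[:, 1] = z_1; J_ω[:, 1] = (0,0,0)
entry J[1][1] = 0.5000

0.500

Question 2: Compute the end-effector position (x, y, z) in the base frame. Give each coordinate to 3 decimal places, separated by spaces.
after link 1: o_1 = (0.0000, 0.0000, 4.0000)
after link 2: o_2 = (0.7679, 5.3301, 4.0000)
after link 3: o_3 = (-0.5261, 10.1598, 6.0000)

-0.526 10.160 6.000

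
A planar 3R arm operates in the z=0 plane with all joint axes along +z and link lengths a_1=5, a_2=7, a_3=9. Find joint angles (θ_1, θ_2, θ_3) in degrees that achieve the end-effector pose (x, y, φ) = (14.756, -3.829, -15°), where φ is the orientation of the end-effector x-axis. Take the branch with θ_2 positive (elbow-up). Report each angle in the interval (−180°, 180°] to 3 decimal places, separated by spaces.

-89.992 119.995 -45.004

wrist centre = target − a_3·(cos φ, sin φ) = (6.0627, -1.4996)
cos θ_2 = (39.0048−5²−7²)/(2·5·7) = -0.4999; θ_2 = 119.9954° (elbow-up)
β = atan2(-1.4996,6.0627) = -13.8935°; ψ = atan2(6.0625,1.5005) = 76.0984°
θ_1 = β − ψ = -89.9919°
θ_3 = φ − θ_1 − θ_2 = -45.0035° (wrapped to (-180°,180°])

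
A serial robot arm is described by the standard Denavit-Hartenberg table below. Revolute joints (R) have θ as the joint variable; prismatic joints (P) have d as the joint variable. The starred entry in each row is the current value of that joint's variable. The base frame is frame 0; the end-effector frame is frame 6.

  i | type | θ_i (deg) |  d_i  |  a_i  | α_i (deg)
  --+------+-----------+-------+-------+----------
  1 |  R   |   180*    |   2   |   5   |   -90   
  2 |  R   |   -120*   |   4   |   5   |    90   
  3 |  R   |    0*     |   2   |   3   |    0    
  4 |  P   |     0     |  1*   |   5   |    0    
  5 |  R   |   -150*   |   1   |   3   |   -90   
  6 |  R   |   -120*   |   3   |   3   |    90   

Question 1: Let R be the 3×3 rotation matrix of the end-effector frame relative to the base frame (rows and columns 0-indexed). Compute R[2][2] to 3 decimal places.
End-effector z-axis (col 2 of R) = (-0.0580,-0.4330,0.8995)
R[2][2] = 0.8995

0.900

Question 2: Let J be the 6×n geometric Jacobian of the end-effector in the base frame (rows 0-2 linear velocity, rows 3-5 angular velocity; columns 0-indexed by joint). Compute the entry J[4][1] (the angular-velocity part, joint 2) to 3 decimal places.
-1.000

axis z_1 = (-0.0000,-1.0000,0.0000); lever o_n−o_1 = (12.3146,-0.6519,8.1333)
cross product → J_v[:, 1] = (-8.1333,0.0000,12.3146)
J_ω[:, 1] = z_1
entry J[4][1] = -1.0000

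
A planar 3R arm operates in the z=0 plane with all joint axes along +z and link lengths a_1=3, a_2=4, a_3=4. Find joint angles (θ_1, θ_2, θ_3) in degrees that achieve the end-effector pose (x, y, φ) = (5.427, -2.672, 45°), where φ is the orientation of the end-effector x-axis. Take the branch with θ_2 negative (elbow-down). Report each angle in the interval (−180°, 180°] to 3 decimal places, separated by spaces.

-30.009 -59.980 134.989

wrist centre = target − a_3·(cos φ, sin φ) = (2.5986, -5.5004)
cos θ_2 = (37.0073−3²−4²)/(2·3·4) = 0.5003; θ_2 = -59.9799° (elbow-down)
β = atan2(-5.5004,2.5986) = -64.7125°; ψ = atan2(-3.4634,5.0012) = -34.7031°
θ_1 = β − ψ = -30.0094°
θ_3 = φ − θ_1 − θ_2 = 134.9894° (wrapped to (-180°,180°])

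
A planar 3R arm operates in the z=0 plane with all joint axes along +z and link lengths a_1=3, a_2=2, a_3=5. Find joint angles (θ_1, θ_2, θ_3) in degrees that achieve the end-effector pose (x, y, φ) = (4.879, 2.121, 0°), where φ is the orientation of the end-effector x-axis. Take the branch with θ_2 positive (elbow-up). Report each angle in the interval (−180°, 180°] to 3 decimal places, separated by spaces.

wrist centre = target − a_3·(cos φ, sin φ) = (-0.1210, 2.1210)
cos θ_2 = (4.5133−3²−2²)/(2·3·2) = -0.7072; θ_2 = 135.0097° (elbow-up)
β = atan2(2.1210,-0.1210) = 93.2651°; ψ = atan2(1.4140,1.5855) = 41.7262°
θ_1 = β − ψ = 51.5389°
θ_3 = φ − θ_1 − θ_2 = 173.4514° (wrapped to (-180°,180°])

51.539 135.010 173.451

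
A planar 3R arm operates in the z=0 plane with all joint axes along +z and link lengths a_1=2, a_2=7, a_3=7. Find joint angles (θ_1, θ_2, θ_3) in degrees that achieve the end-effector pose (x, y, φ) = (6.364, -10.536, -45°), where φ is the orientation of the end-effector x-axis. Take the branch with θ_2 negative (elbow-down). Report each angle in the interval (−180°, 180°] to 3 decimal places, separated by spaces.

44.981 -134.985 45.003

wrist centre = target − a_3·(cos φ, sin φ) = (1.4143, -5.5863)
cos θ_2 = (33.2063−2²−7²)/(2·2·7) = -0.7069; θ_2 = -134.9846° (elbow-down)
β = atan2(-5.5863,1.4143) = -75.7931°; ψ = atan2(-4.9511,-2.9484) = -120.7742°
θ_1 = β − ψ = 44.9811°
θ_3 = φ − θ_1 − θ_2 = 45.0035° (wrapped to (-180°,180°])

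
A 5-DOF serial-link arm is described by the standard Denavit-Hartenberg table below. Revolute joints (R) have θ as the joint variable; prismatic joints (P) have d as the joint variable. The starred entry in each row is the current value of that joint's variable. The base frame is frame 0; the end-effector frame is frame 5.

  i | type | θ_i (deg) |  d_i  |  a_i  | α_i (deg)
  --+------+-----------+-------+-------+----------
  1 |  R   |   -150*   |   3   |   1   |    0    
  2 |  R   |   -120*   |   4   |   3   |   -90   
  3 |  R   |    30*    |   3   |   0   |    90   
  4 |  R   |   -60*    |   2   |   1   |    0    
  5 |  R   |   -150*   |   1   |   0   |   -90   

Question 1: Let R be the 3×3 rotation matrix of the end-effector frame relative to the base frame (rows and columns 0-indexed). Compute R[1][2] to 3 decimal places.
-0.433

End-effector z-axis (col 2 of R) = (0.8660,-0.4330,0.2500)
R[1][2] = -0.4330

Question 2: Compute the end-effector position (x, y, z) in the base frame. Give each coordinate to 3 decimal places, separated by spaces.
-3.000 4.433 9.348

after link 1: o_1 = (-0.8660, -0.5000, 3.0000)
after link 2: o_2 = (-0.8660, 2.5000, 7.0000)
after link 3: o_3 = (-3.8660, 2.5000, 7.0000)
after link 4: o_4 = (-3.0000, 3.9330, 8.4821)
after link 5: o_5 = (-3.0000, 4.4330, 9.3481)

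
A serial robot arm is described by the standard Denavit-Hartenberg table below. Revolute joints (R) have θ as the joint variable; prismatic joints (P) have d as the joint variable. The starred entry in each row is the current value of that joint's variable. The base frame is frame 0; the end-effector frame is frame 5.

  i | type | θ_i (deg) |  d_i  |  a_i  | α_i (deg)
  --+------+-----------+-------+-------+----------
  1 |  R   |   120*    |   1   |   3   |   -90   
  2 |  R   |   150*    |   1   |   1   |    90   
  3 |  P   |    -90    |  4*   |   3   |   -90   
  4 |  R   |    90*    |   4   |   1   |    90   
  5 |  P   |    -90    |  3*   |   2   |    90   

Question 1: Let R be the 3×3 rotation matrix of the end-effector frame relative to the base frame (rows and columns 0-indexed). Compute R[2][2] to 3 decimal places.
-0.866

End-effector z-axis (col 2 of R) = (-0.2500,0.4330,-0.8660)
R[2][2] = -0.8660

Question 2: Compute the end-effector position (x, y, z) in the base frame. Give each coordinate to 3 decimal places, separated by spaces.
3.379 4.147 -3.098

after link 1: o_1 = (-1.5000, 2.5981, 1.0000)
after link 2: o_2 = (-1.9330, 1.3481, 0.5000)
after link 3: o_3 = (-0.3349, 4.5801, -2.9641)
after link 4: o_4 = (1.6471, 1.1471, -4.0981)
after link 5: o_5 = (3.3792, 4.1471, -3.0981)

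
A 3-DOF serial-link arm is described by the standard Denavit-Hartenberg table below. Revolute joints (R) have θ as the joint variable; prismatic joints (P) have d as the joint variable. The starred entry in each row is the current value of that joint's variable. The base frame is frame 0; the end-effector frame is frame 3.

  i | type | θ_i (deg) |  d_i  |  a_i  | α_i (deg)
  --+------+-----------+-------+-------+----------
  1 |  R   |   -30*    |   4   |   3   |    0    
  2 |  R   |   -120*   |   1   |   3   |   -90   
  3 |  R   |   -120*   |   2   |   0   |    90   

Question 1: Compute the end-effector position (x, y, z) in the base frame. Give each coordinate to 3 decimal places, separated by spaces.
after link 1: o_1 = (2.5981, -1.5000, 4.0000)
after link 2: o_2 = (0.0000, -3.0000, 5.0000)
after link 3: o_3 = (1.0000, -4.7321, 5.0000)

1.000 -4.732 5.000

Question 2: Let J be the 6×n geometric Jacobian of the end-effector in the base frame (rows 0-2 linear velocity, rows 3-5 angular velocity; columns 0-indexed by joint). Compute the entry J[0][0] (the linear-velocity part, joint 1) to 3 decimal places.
4.732

axis z_0 = ẑ; lever o_n−o_0 = (1.0000,-4.7321,5.0000)
cross product → J_v[:, 0] = (4.7321,1.0000,-0.0000)
J_ω[:, 0] = z_0
entry J[0][0] = 4.7321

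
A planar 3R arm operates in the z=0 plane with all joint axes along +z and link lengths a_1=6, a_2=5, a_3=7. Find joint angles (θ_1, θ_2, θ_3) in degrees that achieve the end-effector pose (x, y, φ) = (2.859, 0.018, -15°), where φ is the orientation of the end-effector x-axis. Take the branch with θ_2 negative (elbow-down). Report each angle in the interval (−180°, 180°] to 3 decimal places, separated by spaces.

-150.000 -134.995 -90.005

wrist centre = target − a_3·(cos φ, sin φ) = (-3.9025, 1.8297)
cos θ_2 = (18.5773−6²−5²)/(2·6·5) = -0.7070; θ_2 = -134.9950° (elbow-down)
β = atan2(1.8297,-3.9025) = 154.8798°; ψ = atan2(-3.5358,2.4648) = -55.1203°
θ_1 = β − ψ = 210.0001°
θ_3 = φ − θ_1 − θ_2 = -90.0051° (wrapped to (-180°,180°])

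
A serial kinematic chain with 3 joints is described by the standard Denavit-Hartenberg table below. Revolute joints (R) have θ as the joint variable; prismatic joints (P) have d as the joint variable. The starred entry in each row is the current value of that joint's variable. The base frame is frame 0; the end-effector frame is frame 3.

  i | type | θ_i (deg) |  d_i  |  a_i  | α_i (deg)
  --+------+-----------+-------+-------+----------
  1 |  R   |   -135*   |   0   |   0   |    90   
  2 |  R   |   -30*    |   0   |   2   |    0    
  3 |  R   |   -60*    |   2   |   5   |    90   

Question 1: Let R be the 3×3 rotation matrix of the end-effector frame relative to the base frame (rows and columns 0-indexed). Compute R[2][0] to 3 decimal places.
End-effector x-axis (col 0 of R) = (-0.0000,-0.0000,-1.0000)
R[2][0] = -1.0000

-1.000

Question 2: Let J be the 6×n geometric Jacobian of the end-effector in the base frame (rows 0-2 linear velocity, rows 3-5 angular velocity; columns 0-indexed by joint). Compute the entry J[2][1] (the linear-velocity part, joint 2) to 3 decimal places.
axis z_1 = (-0.7071,0.7071,0.0000); lever o_n−o_1 = (-2.6390,0.1895,-6.0000)
cross product → J_v[:, 1] = (-4.2426,-4.2426,1.7321)
J_ω[:, 1] = z_1
entry J[2][1] = 1.7321

1.732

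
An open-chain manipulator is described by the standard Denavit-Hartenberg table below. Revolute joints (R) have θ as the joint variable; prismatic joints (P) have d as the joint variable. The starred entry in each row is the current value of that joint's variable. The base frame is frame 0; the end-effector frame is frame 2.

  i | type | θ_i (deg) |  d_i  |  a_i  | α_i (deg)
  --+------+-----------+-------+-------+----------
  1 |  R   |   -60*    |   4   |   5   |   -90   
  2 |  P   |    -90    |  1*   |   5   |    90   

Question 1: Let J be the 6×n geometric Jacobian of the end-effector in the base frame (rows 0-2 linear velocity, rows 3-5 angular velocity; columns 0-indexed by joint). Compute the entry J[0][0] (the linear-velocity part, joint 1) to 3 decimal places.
3.830

axis z_0 = ẑ; lever o_n−o_0 = (3.3660,-3.8301,9.0000)
cross product → J_v[:, 0] = (3.8301,3.3660,-0.0000)
J_ω[:, 0] = z_0
entry J[0][0] = 3.8301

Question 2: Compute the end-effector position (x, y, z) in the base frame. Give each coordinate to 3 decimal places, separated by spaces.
3.366 -3.830 9.000

after link 1: o_1 = (2.5000, -4.3301, 4.0000)
after link 2: o_2 = (3.3660, -3.8301, 9.0000)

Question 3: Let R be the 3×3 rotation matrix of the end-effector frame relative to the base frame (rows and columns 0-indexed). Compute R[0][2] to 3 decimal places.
-0.500

End-effector z-axis (col 2 of R) = (-0.5000,0.8660,0.0000)
R[0][2] = -0.5000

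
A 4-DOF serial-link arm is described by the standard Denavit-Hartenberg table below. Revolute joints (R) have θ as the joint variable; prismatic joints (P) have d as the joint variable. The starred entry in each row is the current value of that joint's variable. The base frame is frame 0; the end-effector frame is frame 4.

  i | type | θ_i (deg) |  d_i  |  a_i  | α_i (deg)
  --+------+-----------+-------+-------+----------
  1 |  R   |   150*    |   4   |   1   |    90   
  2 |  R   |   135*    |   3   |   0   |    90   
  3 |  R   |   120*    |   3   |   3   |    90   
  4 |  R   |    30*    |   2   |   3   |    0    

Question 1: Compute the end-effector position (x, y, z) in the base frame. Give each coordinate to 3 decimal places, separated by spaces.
after link 1: o_1 = (-0.8660, 0.5000, 4.0000)
after link 2: o_2 = (0.6340, 3.0981, 4.0000)
after link 3: o_3 = (-0.8227, 6.9391, 5.0607)
after link 4: o_4 = (0.1489, 10.1309, 6.4275)

0.149 10.131 6.428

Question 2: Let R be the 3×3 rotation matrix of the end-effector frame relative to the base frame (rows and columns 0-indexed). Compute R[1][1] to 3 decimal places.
End-effector y-axis (col 1 of R) = (-0.5937,-0.1572,0.7891)
R[1][1] = -0.1572

-0.157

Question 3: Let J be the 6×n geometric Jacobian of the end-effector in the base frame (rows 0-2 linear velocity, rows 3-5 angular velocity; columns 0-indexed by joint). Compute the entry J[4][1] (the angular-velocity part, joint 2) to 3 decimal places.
0.866

axis z_1 = (0.5000,0.8660,0.0000); lever o_n−o_1 = (1.0150,9.6309,2.4275)
cross product → J_v[:, 1] = (2.1023,-1.2138,3.9365)
J_ω[:, 1] = z_1
entry J[4][1] = 0.8660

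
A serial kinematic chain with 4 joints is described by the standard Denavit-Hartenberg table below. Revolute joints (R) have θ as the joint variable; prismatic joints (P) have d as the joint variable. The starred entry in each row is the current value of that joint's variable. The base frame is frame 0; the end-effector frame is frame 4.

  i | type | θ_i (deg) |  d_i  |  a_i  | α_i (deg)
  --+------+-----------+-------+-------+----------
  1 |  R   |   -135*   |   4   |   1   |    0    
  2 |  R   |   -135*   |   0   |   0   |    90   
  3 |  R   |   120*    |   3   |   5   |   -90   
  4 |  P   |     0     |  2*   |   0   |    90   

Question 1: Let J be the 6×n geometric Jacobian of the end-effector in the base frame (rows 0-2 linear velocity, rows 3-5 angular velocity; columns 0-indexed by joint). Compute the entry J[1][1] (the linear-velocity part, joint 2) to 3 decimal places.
3.000

axis z_1 = (0.0000,0.0000,1.0000); lever o_n−o_1 = (3.0000,-4.2321,3.3301)
cross product → J_v[:, 1] = (4.2321,3.0000,-0.0000)
J_ω[:, 1] = z_1
entry J[1][1] = 3.0000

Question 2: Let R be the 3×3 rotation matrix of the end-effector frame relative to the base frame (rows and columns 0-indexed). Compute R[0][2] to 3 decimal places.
1.000

End-effector z-axis (col 2 of R) = (1.0000,0.0000,0.0000)
R[0][2] = 1.0000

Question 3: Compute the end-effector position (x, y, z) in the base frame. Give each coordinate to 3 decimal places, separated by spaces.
2.293 -4.939 7.330

after link 1: o_1 = (-0.7071, -0.7071, 4.0000)
after link 2: o_2 = (-0.7071, -0.7071, 4.0000)
after link 3: o_3 = (2.2929, -3.2071, 8.3301)
after link 4: o_4 = (2.2929, -4.9392, 7.3301)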